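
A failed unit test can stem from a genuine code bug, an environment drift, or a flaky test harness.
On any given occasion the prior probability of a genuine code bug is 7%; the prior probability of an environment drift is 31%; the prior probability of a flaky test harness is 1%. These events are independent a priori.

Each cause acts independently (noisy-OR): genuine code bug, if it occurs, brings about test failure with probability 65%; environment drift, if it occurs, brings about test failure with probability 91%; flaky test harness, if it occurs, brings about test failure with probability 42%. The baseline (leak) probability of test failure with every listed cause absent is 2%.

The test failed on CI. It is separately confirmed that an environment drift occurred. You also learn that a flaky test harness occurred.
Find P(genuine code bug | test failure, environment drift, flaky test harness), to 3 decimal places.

Under noisy-OR, P(test failure | causes) = 1 − (1−0.02)·∏(1−qᵢ) over the active causes.
P(test failure | environment drift, flaky test harness) = 0.948844×0.93 + 0.982095×0.07 = 0.882425 + 0.068747 = 0.951172
Of this, 0.068747 comes from 0.982095×0.07 (the genuine code bug=true cases).
P(genuine code bug | test failure, environment drift, flaky test harness) = 0.068747 / 0.951172 ≈ 0.072

P(genuine code bug | test failure, environment drift, flaky test harness) ≈ 0.072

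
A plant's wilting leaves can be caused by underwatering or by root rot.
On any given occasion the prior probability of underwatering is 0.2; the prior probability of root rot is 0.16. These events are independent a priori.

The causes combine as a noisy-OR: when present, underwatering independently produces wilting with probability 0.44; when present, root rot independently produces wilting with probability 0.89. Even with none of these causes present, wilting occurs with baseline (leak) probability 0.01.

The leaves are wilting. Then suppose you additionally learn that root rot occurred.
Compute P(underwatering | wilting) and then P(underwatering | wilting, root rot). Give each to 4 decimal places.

P(underwatering | wilting) ≈ 0.4648; P(underwatering | wilting, root rot) ≈ 0.2085

Under noisy-OR, P(wilting | causes) = 1 − (1−0.01)·∏(1−qᵢ) over the active causes.
Sum P(wilting|·) weighted by the priors over the 4 (underwatering, root rot) configurations:
  P(wilting) = 0.01·0.8·0.84 + 0.8911·0.8·0.16 + 0.4456·0.2·0.84 + 0.939016·0.2·0.16
        = 0.006720 + 0.114061 + 0.074861 + 0.030049 = 0.225691
The terms with underwatering present sum to 0.104910, so
  P(underwatering | wilting) = 0.104910 / 0.225691 ≈ 0.4648

Now condition on the additional information:
Enumerate both values of underwatering and weight by the priors:
  P(wilting | root rot) = 0.8911×0.8 + 0.939016×0.2
        = 0.712880 + 0.187803 = 0.900683
Configurations with underwatering contribute 0.187803, so
  P(underwatering | wilting, root rot) = 0.187803 / 0.900683 ≈ 0.2085
Conditioning on root rot lowers the posterior on underwatering: the classic explaining-away effect in a common-effect structure.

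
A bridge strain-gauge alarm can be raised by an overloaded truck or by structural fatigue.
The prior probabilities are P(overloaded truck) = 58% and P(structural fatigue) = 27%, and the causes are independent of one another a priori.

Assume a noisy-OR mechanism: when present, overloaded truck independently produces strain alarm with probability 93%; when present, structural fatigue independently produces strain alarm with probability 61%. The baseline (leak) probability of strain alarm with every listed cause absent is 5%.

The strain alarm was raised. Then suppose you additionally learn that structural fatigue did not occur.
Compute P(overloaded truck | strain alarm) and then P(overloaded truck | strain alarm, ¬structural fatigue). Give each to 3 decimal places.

Under noisy-OR, P(strain alarm | causes) = 1 − (1−0.05)·∏(1−qᵢ) over the active causes.
P(strain alarm) = 0.05*0.42*0.73 + 0.6295*0.42*0.27 + 0.9335*0.58*0.73 + 0.974065*0.58*0.27 = 0.015330 + 0.071385 + 0.395244 + 0.152539 = 0.634498
Of this, 0.547783 comes from 0.395244 + 0.152539 (the overloaded truck=true cases).
Hence the posterior is 0.547783/0.634498 ≈ 0.863.

Now also conditioning on structural fatigue≠true:
By total probability over both values of overloaded truck:
  P(strain alarm | ¬structural fatigue) = 0.05×0.42 + 0.9335×0.58
        = 0.021000 + 0.541430 = 0.562430
The terms with overloaded truck present sum to 0.541430, so
  P(overloaded truck | strain alarm, ¬structural fatigue) = 0.541430 / 0.562430 ≈ 0.963

P(overloaded truck | strain alarm) ≈ 0.863; P(overloaded truck | strain alarm, ¬structural fatigue) ≈ 0.963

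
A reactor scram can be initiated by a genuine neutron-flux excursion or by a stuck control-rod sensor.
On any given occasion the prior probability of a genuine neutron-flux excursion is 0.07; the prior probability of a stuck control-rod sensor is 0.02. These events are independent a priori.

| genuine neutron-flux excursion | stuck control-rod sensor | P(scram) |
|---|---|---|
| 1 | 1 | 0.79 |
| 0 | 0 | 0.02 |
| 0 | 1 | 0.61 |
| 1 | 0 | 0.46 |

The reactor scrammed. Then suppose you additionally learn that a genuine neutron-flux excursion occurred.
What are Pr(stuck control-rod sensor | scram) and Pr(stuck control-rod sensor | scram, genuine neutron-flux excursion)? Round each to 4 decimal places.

Enumerate the 4 (genuine neutron-flux excursion, stuck control-rod sensor) configurations and weight by the priors:
  P(scram) = 0.02·0.93·0.98 + 0.61·0.93·0.02 + 0.46·0.07·0.98 + 0.79·0.07·0.02
        = 0.018228 + 0.011346 + 0.031556 + 0.001106 = 0.062236
The terms with stuck control-rod sensor present sum to 0.012452, so
  P(stuck control-rod sensor | scram) = 0.012452 / 0.062236 ≈ 0.2001

Now condition on the additional information:
Enumerate both values of stuck control-rod sensor and weight by the priors:
  P(scram | genuine neutron-flux excursion) = 0.46·0.98 + 0.79·0.02
        = 0.450800 + 0.015800 = 0.466600
Configurations with stuck control-rod sensor contribute 0.015800, so
  P(stuck control-rod sensor | scram, genuine neutron-flux excursion) = 0.015800 / 0.466600 ≈ 0.0339
Conditioning on genuine neutron-flux excursion lowers the posterior on stuck control-rod sensor: the classic explaining-away effect in a common-effect structure.

Pr(stuck control-rod sensor | scram) ≈ 0.2001; Pr(stuck control-rod sensor | scram, genuine neutron-flux excursion) ≈ 0.0339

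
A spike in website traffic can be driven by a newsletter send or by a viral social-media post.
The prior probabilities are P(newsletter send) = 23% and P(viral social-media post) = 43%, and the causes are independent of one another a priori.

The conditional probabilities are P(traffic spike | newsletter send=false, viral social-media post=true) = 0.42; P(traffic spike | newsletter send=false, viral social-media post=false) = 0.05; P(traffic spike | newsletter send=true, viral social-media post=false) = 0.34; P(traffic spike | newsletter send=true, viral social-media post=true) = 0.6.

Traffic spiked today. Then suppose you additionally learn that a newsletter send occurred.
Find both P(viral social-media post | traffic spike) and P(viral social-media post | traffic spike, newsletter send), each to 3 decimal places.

P(viral social-media post | traffic spike) ≈ 0.749; P(viral social-media post | traffic spike, newsletter send) ≈ 0.571

By total probability over the 4 (newsletter send, viral social-media post) configurations:
  P(traffic spike) = 0.05*0.77*0.57 + 0.42*0.77*0.43 + 0.34*0.23*0.57 + 0.6*0.23*0.43
        = 0.021945 + 0.139062 + 0.044574 + 0.059340 = 0.264921
Keeping only the viral social-media post-present terms gives 0.198402, so
  P(viral social-media post | traffic spike) = 0.198402 / 0.264921 ≈ 0.749

Now also conditioning on newsletter send=true:
P(traffic spike | newsletter send) = 0.34·0.57 + 0.6·0.43 = 0.193800 + 0.258000 = 0.451800
Of this, 0.258000 comes from 0.6·0.43 (the viral social-media post=true cases).
P(viral social-media post | traffic spike, newsletter send) = 0.258000 / 0.451800 ≈ 0.571
The drop from 0.749 to 0.571 is the explaining-away (discounting) effect.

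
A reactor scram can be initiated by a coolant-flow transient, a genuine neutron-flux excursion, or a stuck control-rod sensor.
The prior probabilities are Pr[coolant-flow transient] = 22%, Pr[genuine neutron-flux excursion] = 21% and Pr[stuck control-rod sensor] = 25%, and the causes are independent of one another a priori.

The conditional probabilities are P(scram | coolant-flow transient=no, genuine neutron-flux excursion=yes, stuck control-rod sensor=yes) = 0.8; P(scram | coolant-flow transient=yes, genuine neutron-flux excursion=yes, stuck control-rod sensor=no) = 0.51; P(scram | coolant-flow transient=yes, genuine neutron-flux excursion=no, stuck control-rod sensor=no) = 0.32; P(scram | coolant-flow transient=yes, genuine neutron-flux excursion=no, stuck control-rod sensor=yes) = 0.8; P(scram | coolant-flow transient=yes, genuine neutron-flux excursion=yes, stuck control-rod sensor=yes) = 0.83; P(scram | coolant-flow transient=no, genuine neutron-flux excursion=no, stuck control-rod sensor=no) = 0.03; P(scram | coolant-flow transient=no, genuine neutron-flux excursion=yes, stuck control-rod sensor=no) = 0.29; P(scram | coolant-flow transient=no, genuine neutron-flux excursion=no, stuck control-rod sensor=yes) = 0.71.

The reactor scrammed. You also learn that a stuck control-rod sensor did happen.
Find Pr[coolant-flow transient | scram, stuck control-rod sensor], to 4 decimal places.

Pr[coolant-flow transient | scram, stuck control-rod sensor] ≈ 0.2378

P(scram | stuck control-rod sensor) = 0.71*0.78*0.79 + 0.8*0.78*0.21 + 0.8*0.22*0.79 + 0.83*0.22*0.21 = 0.437502 + 0.131040 + 0.139040 + 0.038346 = 0.745928
Of this, 0.177386 comes from 0.139040 + 0.038346 (the coolant-flow transient=true cases).
Hence the posterior is 0.177386/0.745928 ≈ 0.2378.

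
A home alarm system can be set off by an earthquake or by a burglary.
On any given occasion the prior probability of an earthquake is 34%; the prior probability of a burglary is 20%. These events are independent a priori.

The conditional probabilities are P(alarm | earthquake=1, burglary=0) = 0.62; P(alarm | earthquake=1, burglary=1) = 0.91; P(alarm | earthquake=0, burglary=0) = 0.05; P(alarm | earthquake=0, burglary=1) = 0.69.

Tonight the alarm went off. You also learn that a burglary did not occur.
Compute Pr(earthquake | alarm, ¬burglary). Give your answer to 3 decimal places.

P(alarm | ¬burglary) = 0.05*0.66 + 0.62*0.34 = 0.033000 + 0.210800 = 0.243800
Of this, 0.210800 comes from 0.62*0.34 (the earthquake=true cases).
P(earthquake | alarm, ¬burglary) = 0.210800 / 0.243800 ≈ 0.865

Pr(earthquake | alarm, ¬burglary) ≈ 0.865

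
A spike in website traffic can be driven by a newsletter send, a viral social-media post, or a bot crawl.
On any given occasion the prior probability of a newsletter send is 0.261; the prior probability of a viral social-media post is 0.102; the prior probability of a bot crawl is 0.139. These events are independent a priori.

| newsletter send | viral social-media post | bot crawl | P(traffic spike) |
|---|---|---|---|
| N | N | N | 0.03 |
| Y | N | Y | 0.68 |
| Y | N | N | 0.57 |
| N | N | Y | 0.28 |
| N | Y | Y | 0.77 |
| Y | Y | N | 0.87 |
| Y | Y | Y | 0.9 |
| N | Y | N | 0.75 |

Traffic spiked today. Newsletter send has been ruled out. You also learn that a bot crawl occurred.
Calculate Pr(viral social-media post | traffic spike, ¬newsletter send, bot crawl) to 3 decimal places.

Pr(viral social-media post | traffic spike, ¬newsletter send, bot crawl) ≈ 0.238

Enumerate both values of viral social-media post and weight by the priors:
  P(traffic spike | ¬newsletter send, bot crawl) = 0.28*0.898 + 0.77*0.102
        = 0.251440 + 0.078540 = 0.329980
The terms with viral social-media post present sum to 0.078540, so
  P(viral social-media post | traffic spike, ¬newsletter send, bot crawl) = 0.078540 / 0.329980 ≈ 0.238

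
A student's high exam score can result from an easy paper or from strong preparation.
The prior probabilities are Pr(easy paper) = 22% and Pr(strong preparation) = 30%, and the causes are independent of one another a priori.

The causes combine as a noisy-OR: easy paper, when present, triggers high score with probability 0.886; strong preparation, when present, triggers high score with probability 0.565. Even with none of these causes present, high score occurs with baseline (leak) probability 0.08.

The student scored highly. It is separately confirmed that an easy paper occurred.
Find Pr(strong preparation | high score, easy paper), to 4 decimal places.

Under noisy-OR, P(high score | causes) = 1 − (1−0.08)·∏(1−qᵢ) over the active causes.
For the numerator, keep only strong preparation=true terms: 0.954377×0.3 = 0.286313
Normalizer over all consistent configurations: 0.89512×0.7 + 0.954377×0.3 = 0.912897
P(strong preparation | high score, easy paper) = 0.286313/0.912897 ≈ 0.3136

Pr(strong preparation | high score, easy paper) ≈ 0.3136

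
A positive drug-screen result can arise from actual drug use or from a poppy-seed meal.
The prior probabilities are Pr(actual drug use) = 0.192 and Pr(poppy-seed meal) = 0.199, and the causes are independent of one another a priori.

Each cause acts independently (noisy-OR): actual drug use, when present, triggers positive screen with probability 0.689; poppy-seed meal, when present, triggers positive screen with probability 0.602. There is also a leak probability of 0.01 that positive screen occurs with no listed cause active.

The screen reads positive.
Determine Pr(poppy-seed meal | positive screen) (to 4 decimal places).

Under noisy-OR, P(positive screen | causes) = 1 − (1−0.01)·∏(1−qᵢ) over the active causes.
Numerator (weight on configurations with poppy-seed meal): 0.097437 + 0.033526 = 0.130963
Normalizer over all consistent configurations: 0.01·0.808·0.801 + 0.60598·0.808·0.199 + 0.69211·0.192·0.801 + 0.87746·0.192·0.199 = 0.243876
P(poppy-seed meal | positive screen) = 0.130963/0.243876 ≈ 0.5370

Pr(poppy-seed meal | positive screen) ≈ 0.5370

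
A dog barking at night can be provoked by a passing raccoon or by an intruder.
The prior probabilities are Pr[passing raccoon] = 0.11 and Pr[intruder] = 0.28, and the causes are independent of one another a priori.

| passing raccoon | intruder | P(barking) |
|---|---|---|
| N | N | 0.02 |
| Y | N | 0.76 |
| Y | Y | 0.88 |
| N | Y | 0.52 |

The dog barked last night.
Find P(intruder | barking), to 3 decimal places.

Enumerate the 4 (passing raccoon, intruder) configurations and weight by the priors:
  P(barking) = 0.02·0.89·0.72 + 0.52·0.89·0.28 + 0.76·0.11·0.72 + 0.88·0.11·0.28
        = 0.012816 + 0.129584 + 0.060192 + 0.027104 = 0.229696
Configurations with intruder contribute 0.156688, so
  P(intruder | barking) = 0.156688 / 0.229696 ≈ 0.682

P(intruder | barking) ≈ 0.682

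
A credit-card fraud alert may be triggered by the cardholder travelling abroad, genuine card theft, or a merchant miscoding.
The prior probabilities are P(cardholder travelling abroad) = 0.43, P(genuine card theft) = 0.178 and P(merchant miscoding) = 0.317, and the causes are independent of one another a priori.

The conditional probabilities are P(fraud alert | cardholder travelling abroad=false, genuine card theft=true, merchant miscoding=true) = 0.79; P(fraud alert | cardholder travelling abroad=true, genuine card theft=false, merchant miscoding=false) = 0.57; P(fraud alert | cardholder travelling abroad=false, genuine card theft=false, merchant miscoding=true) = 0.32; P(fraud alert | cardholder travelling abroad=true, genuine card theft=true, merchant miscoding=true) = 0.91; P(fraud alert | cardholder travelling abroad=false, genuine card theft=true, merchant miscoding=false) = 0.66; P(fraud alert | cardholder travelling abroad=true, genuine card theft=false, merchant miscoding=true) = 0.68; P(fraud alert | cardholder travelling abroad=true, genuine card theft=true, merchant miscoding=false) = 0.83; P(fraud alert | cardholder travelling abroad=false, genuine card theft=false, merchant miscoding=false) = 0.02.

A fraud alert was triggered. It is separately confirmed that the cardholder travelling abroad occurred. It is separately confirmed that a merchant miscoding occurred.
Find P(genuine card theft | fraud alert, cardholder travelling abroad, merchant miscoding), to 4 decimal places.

P(genuine card theft | fraud alert, cardholder travelling abroad, merchant miscoding) ≈ 0.2247

For the numerator, keep only genuine card theft=true terms: 0.91×0.178 = 0.161980
The normalizing constant is 0.68×0.822 + 0.91×0.178 = 0.720940
P(genuine card theft | fraud alert, cardholder travelling abroad, merchant miscoding) = 0.161980/0.720940 ≈ 0.2247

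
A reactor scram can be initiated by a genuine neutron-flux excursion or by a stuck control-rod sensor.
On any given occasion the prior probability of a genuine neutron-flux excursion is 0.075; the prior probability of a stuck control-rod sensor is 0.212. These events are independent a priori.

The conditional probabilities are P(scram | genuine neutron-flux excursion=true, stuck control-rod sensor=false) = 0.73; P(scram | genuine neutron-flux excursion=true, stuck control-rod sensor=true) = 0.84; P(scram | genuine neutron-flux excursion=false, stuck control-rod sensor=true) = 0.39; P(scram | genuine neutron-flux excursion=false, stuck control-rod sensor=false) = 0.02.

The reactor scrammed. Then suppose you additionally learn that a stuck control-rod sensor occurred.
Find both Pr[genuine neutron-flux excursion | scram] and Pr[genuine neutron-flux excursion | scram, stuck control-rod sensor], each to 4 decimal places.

For the numerator, keep only genuine neutron-flux excursion=true terms: 0.043143 + 0.013356 = 0.056499
Denominator P(scram): 0.02·0.925·0.788 + 0.39·0.925·0.212 + 0.73·0.075·0.788 + 0.84·0.075·0.212 = 0.147556
Posterior = 0.056499 / 0.147556 ≈ 0.3829

With the extra evidence:
Numerator (weight on configurations with genuine neutron-flux excursion): 0.84×0.075 = 0.063000
Normalizer over all consistent configurations: 0.39×0.925 + 0.84×0.075 = 0.423750
P(genuine neutron-flux excursion | scram, stuck control-rod sensor) = 0.063000/0.423750 ≈ 0.1487
The drop from 0.3829 to 0.1487 is the explaining-away (discounting) effect.

Pr[genuine neutron-flux excursion | scram] ≈ 0.3829; Pr[genuine neutron-flux excursion | scram, stuck control-rod sensor] ≈ 0.1487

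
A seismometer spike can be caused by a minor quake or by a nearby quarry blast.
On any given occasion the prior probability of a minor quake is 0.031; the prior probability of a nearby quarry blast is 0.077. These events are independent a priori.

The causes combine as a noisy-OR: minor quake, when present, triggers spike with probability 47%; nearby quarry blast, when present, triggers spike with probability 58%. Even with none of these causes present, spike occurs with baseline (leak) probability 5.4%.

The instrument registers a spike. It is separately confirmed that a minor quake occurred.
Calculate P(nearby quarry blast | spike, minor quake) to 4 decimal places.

Under noisy-OR, P(spike | causes) = 1 − (1−0.054)·∏(1−qᵢ) over the active causes.
P(spike | minor quake) = 0.49862×0.923 + 0.78942×0.077 = 0.460226 + 0.060785 = 0.521011
Restricting to configurations with nearby quarry blast present: 0.78942×0.077 = 0.060785.
So P(nearby quarry blast | spike, minor quake) = 0.060785/0.521011 ≈ 0.1167.

P(nearby quarry blast | spike, minor quake) ≈ 0.1167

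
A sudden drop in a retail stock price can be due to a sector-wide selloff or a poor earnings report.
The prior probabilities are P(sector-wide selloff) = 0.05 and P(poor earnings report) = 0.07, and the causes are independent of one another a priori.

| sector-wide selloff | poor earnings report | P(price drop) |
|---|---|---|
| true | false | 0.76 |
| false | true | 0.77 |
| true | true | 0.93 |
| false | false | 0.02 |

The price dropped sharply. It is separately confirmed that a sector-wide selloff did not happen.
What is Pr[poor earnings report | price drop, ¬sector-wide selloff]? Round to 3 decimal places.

For the numerator, keep only poor earnings report=true terms: 0.77×0.07 = 0.053900
The normalizing constant is 0.02×0.93 + 0.77×0.07 = 0.072500
Posterior = 0.053900 / 0.072500 ≈ 0.743

Pr[poor earnings report | price drop, ¬sector-wide selloff] ≈ 0.743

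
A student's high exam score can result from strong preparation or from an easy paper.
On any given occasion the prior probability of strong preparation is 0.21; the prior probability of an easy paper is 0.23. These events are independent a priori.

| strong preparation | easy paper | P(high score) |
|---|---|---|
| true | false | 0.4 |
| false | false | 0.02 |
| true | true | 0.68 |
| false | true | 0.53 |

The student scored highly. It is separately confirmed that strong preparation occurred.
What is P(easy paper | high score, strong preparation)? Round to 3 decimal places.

Numerator (weight on configurations with easy paper): 0.68×0.23 = 0.156400
Denominator P(high score | strong preparation): 0.4×0.77 + 0.68×0.23 = 0.464400
P(easy paper | high score, strong preparation) = 0.156400/0.464400 ≈ 0.337

P(easy paper | high score, strong preparation) ≈ 0.337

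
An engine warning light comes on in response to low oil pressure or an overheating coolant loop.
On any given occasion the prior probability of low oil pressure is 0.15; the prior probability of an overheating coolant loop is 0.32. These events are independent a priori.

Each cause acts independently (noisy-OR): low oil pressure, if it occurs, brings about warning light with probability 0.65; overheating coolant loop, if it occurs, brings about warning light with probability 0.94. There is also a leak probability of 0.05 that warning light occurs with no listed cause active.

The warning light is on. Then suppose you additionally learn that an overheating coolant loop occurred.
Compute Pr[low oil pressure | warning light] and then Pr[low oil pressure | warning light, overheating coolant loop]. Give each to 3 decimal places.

Pr[low oil pressure | warning light] ≈ 0.287; Pr[low oil pressure | warning light, overheating coolant loop] ≈ 0.155

Under noisy-OR, P(warning light | causes) = 1 − (1−0.05)·∏(1−qᵢ) over the active causes.
Sum P(warning light|·) weighted by the priors over the 4 (low oil pressure, overheating coolant loop) configurations:
  P(warning light) = 0.05·0.85·0.68 + 0.943·0.85·0.32 + 0.6675·0.15·0.68 + 0.98005·0.15·0.32
        = 0.028900 + 0.256496 + 0.068085 + 0.047042 = 0.400523
Configurations with low oil pressure contribute 0.115127, so
  P(low oil pressure | warning light) = 0.115127 / 0.400523 ≈ 0.287

Now also conditioning on overheating coolant loop=true:
P(warning light | overheating coolant loop) = 0.943×0.85 + 0.98005×0.15 = 0.801550 + 0.147007 = 0.948557
Restricting to configurations with low oil pressure present: 0.98005×0.15 = 0.147007.
P(low oil pressure | warning light, overheating coolant loop) = 0.147007 / 0.948557 ≈ 0.155
The drop from 0.287 to 0.155 is the explaining-away (discounting) effect.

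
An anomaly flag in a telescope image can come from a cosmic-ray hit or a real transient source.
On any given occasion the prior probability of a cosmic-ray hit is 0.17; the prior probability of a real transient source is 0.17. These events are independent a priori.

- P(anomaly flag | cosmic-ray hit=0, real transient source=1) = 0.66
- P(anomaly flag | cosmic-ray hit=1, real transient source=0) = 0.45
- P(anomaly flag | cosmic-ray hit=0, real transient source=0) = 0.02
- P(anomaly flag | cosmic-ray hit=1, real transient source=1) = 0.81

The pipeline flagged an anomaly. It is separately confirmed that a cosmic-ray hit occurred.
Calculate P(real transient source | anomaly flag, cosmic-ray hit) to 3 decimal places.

By total probability over both values of real transient source:
  P(anomaly flag | cosmic-ray hit) = 0.45·0.83 + 0.81·0.17
        = 0.373500 + 0.137700 = 0.511200
Keeping only the real transient source-present terms gives 0.137700, so
  P(real transient source | anomaly flag, cosmic-ray hit) = 0.137700 / 0.511200 ≈ 0.269

P(real transient source | anomaly flag, cosmic-ray hit) ≈ 0.269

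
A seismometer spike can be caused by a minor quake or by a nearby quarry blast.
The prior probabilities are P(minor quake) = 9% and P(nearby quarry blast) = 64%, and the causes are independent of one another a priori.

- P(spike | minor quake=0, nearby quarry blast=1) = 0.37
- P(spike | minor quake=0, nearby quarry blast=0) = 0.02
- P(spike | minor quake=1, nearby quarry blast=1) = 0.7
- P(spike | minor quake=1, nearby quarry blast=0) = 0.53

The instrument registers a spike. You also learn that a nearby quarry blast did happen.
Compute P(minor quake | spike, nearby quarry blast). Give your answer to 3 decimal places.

P(minor quake | spike, nearby quarry blast) ≈ 0.158

Enumerate both values of minor quake and weight by the priors:
  P(spike | nearby quarry blast) = 0.37×0.91 + 0.7×0.09
        = 0.336700 + 0.063000 = 0.399700
Configurations with minor quake contribute 0.063000, so
  P(minor quake | spike, nearby quarry blast) = 0.063000 / 0.399700 ≈ 0.158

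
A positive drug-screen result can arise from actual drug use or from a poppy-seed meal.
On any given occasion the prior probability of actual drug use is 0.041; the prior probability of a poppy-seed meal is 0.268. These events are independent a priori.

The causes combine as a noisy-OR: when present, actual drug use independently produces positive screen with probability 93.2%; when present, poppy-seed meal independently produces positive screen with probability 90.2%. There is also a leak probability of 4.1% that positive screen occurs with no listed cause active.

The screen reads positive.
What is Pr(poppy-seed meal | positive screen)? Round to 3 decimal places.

Pr(poppy-seed meal | positive screen) ≈ 0.811

Under noisy-OR, P(positive screen | causes) = 1 − (1−0.041)·∏(1−qᵢ) over the active causes.
Sum P(positive screen|·) weighted by the priors over the 4 (actual drug use, poppy-seed meal) configurations:
  P(positive screen) = 0.041×0.959×0.732 + 0.906018×0.959×0.268 + 0.934788×0.041×0.732 + 0.993609×0.041×0.268
        = 0.028782 + 0.232857 + 0.028055 + 0.010918 = 0.300612
The terms with poppy-seed meal present sum to 0.243775, so
  P(poppy-seed meal | positive screen) = 0.243775 / 0.300612 ≈ 0.811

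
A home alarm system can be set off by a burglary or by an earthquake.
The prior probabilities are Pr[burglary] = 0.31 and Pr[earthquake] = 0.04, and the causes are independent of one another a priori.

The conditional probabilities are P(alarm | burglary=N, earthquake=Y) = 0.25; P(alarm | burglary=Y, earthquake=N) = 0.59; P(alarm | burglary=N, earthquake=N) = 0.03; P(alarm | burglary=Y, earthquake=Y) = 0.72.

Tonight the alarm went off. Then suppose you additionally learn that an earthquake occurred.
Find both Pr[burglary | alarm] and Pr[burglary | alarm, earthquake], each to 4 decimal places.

Sum P(alarm|·) weighted by the priors over the 4 (burglary, earthquake) configurations:
  P(alarm) = 0.03×0.69×0.96 + 0.25×0.69×0.04 + 0.59×0.31×0.96 + 0.72×0.31×0.04
        = 0.019872 + 0.006900 + 0.175584 + 0.008928 = 0.211284
The terms with burglary present sum to 0.184512, so
  P(burglary | alarm) = 0.184512 / 0.211284 ≈ 0.8733

With the extra evidence:
Numerator (weight on configurations with burglary): 0.72*0.31 = 0.223200
Normalizer over all consistent configurations: 0.25*0.69 + 0.72*0.31 = 0.395700
P(burglary | alarm, earthquake) = 0.223200/0.395700 ≈ 0.5641
This is intercausal reasoning (explaining away): once earthquake accounts for the alarm, burglary becomes less likely.

Pr[burglary | alarm] ≈ 0.8733; Pr[burglary | alarm, earthquake] ≈ 0.5641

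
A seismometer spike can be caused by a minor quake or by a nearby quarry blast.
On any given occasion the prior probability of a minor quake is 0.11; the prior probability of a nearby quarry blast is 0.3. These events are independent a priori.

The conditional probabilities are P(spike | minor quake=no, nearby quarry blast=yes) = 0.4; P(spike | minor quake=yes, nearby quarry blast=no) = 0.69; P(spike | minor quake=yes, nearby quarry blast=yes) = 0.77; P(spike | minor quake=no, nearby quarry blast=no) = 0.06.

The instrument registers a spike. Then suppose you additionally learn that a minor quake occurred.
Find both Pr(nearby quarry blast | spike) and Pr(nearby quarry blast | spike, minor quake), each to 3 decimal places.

Pr(nearby quarry blast | spike) ≈ 0.594; Pr(nearby quarry blast | spike, minor quake) ≈ 0.324

For the numerator, keep only nearby quarry blast=true terms: 0.106800 + 0.025410 = 0.132210
Normalizer over all consistent configurations: 0.06×0.89×0.7 + 0.4×0.89×0.3 + 0.69×0.11×0.7 + 0.77×0.11×0.3 = 0.222720
P(nearby quarry blast | spike) = 0.132210/0.222720 ≈ 0.594

Now condition on the additional information:
For the numerator, keep only nearby quarry blast=true terms: 0.77×0.3 = 0.231000
Denominator P(spike | minor quake): 0.69×0.7 + 0.77×0.3 = 0.714000
Posterior = 0.231000 / 0.714000 ≈ 0.324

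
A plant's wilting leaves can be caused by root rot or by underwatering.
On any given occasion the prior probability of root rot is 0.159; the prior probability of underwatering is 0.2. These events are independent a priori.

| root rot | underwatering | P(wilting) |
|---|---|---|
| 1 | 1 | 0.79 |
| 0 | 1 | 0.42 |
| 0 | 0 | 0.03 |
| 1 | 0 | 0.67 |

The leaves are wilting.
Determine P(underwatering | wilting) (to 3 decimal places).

P(underwatering | wilting) ≈ 0.476

P(wilting) = 0.03·0.841·0.8 + 0.42·0.841·0.2 + 0.67·0.159·0.8 + 0.79·0.159·0.2 = 0.020184 + 0.070644 + 0.085224 + 0.025122 = 0.201174
Restricting to configurations with underwatering present: 0.070644 + 0.025122 = 0.095766.
P(underwatering | wilting) = 0.095766 / 0.201174 ≈ 0.476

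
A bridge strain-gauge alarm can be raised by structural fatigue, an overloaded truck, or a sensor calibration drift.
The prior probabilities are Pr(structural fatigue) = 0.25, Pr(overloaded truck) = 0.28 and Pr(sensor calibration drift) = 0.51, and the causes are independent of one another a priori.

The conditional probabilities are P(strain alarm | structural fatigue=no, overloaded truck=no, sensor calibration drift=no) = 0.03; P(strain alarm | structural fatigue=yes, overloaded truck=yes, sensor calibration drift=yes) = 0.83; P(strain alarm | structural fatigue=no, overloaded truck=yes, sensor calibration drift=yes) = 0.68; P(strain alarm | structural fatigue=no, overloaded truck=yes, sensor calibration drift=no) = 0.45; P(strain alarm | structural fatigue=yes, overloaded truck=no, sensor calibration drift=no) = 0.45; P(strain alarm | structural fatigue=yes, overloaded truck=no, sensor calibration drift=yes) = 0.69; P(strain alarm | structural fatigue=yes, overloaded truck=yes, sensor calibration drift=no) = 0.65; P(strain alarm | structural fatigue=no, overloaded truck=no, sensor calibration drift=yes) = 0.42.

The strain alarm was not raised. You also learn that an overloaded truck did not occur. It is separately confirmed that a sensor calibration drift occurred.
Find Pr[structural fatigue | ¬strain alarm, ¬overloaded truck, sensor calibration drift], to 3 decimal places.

Pr[structural fatigue | ¬strain alarm, ¬overloaded truck, sensor calibration drift] ≈ 0.151

P(¬strain alarm | ¬overloaded truck, sensor calibration drift) = 0.58·0.75 + 0.31·0.25 = 0.435000 + 0.077500 = 0.512500
The structural fatigue-present share is 0.31·0.25 = 0.077500.
P(structural fatigue | ¬strain alarm, ¬overloaded truck, sensor calibration drift) = 0.077500 / 0.512500 ≈ 0.151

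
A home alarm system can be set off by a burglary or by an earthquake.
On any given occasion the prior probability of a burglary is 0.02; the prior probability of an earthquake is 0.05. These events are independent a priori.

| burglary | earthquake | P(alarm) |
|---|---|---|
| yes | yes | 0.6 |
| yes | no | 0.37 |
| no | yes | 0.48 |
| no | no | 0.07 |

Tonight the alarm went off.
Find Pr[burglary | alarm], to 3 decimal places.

Pr[burglary | alarm] ≈ 0.079

Sum P(alarm|·) weighted by the priors over the 4 (burglary, earthquake) configurations:
  P(alarm) = 0.07×0.98×0.95 + 0.48×0.98×0.05 + 0.37×0.02×0.95 + 0.6×0.02×0.05
        = 0.065170 + 0.023520 + 0.007030 + 0.000600 = 0.096320
Configurations with burglary contribute 0.007630, so
  P(burglary | alarm) = 0.007630 / 0.096320 ≈ 0.079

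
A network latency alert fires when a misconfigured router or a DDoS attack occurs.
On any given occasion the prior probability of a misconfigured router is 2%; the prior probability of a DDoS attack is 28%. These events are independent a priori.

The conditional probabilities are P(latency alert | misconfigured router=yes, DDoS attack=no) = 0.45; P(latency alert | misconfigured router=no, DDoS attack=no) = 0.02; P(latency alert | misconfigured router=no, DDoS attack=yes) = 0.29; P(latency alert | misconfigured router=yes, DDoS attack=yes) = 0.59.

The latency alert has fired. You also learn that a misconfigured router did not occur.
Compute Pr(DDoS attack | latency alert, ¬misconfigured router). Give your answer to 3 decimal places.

Sum P(latency alert|·) weighted by the priors over both values of DDoS attack:
  P(latency alert | ¬misconfigured router) = 0.02*0.72 + 0.29*0.28
        = 0.014400 + 0.081200 = 0.095600
Configurations with DDoS attack contribute 0.081200, so
  P(DDoS attack | latency alert, ¬misconfigured router) = 0.081200 / 0.095600 ≈ 0.849

Pr(DDoS attack | latency alert, ¬misconfigured router) ≈ 0.849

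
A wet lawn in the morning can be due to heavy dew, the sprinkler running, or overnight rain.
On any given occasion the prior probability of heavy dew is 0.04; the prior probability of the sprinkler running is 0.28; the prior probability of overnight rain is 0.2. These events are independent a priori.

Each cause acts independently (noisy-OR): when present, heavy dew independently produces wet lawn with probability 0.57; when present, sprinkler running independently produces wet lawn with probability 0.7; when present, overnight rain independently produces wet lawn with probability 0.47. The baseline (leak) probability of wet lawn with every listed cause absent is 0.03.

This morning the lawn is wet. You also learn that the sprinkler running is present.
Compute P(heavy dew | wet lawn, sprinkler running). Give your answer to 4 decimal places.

Under noisy-OR, P(wet lawn | causes) = 1 − (1−0.03)·∏(1−qᵢ) over the active causes.
Sum P(wet lawn|·) weighted by the priors over the 4 (heavy dew, overnight rain) configurations:
  P(wet lawn | sprinkler running) = 0.709*0.96*0.8 + 0.84577*0.96*0.2 + 0.87487*0.04*0.8 + 0.933681*0.04*0.2
        = 0.544512 + 0.162388 + 0.027996 + 0.007469 = 0.742365
The terms with heavy dew present sum to 0.035465, so
  P(heavy dew | wet lawn, sprinkler running) = 0.035465 / 0.742365 ≈ 0.0478

P(heavy dew | wet lawn, sprinkler running) ≈ 0.0478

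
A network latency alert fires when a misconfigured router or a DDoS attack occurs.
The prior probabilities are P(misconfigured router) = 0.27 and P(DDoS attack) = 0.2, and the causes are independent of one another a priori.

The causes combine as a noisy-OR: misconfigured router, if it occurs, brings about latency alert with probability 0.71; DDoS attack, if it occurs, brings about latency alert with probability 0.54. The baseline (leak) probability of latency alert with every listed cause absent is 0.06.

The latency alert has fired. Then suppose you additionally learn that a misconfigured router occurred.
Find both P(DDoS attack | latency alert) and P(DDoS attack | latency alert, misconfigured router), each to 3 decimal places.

P(DDoS attack | latency alert) ≈ 0.404; P(DDoS attack | latency alert, misconfigured router) ≈ 0.231

Under noisy-OR, P(latency alert | causes) = 1 − (1−0.06)·∏(1−qᵢ) over the active causes.
P(latency alert) = 0.06×0.73×0.8 + 0.5676×0.73×0.2 + 0.7274×0.27×0.8 + 0.874604×0.27×0.2 = 0.035040 + 0.082870 + 0.157118 + 0.047229 = 0.322257
Restricting to configurations with DDoS attack present: 0.082870 + 0.047229 = 0.130099.
P(DDoS attack | latency alert) = 0.130099 / 0.322257 ≈ 0.404

Now also conditioning on misconfigured router=true:
By total probability over both values of DDoS attack:
  P(latency alert | misconfigured router) = 0.7274·0.8 + 0.874604·0.2
        = 0.581920 + 0.174921 = 0.756841
Keeping only the DDoS attack-present terms gives 0.174921, so
  P(DDoS attack | latency alert, misconfigured router) = 0.174921 / 0.756841 ≈ 0.231
— misconfigured router explains away the evidence for DDoS attack.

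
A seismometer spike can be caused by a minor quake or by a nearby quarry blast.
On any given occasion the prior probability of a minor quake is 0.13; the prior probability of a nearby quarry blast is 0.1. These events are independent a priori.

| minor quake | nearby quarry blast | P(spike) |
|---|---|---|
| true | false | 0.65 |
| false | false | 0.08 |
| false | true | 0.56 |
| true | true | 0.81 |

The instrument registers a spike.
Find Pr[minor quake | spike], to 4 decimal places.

Numerator (weight on configurations with minor quake): 0.076050 + 0.010530 = 0.086580
Denominator P(spike): 0.08*0.87*0.9 + 0.56*0.87*0.1 + 0.65*0.13*0.9 + 0.81*0.13*0.1 = 0.197940
Posterior = 0.086580 / 0.197940 ≈ 0.4374

Pr[minor quake | spike] ≈ 0.4374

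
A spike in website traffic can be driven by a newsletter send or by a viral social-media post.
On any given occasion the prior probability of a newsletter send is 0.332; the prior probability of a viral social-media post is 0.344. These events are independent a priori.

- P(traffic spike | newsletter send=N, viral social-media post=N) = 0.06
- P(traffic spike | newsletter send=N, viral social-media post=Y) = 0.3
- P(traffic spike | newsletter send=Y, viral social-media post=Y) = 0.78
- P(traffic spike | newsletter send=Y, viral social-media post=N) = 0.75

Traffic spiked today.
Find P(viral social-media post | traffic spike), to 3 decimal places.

P(viral social-media post | traffic spike) ≈ 0.455

P(traffic spike) = 0.06*0.668*0.656 + 0.3*0.668*0.344 + 0.75*0.332*0.656 + 0.78*0.332*0.344 = 0.026292 + 0.068938 + 0.163344 + 0.089082 = 0.347656
Of this, 0.158020 comes from 0.068938 + 0.089082 (the viral social-media post=true cases).
P(viral social-media post | traffic spike) = 0.158020 / 0.347656 ≈ 0.455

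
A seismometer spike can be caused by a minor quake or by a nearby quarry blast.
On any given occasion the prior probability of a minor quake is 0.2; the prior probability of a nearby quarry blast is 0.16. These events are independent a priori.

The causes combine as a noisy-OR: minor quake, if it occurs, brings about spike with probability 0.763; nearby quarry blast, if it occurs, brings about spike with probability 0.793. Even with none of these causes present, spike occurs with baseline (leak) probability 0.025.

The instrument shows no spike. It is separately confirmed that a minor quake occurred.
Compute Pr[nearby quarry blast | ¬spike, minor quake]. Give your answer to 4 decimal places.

Pr[nearby quarry blast | ¬spike, minor quake] ≈ 0.0379

Under noisy-OR, P(spike | causes) = 1 − (1−0.025)·∏(1−qᵢ) over the active causes.
For the numerator, keep only nearby quarry blast=true terms: 0.047833×0.16 = 0.007653
Normalizer over all consistent configurations: 0.231075×0.84 + 0.047833×0.16 = 0.201756
P(nearby quarry blast | ¬spike, minor quake) = 0.007653/0.201756 ≈ 0.0379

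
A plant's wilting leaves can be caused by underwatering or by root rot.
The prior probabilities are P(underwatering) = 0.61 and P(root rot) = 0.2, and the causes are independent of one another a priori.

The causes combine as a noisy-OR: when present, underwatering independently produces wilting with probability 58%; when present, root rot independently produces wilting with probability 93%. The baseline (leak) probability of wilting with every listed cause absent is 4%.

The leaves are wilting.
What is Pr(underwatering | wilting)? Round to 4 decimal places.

Under noisy-OR, P(wilting | causes) = 1 − (1−0.04)·∏(1−qᵢ) over the active causes.
Enumerate the 4 (underwatering, root rot) configurations and weight by the priors:
  P(wilting) = 0.04·0.39·0.8 + 0.9328·0.39·0.2 + 0.5968·0.61·0.8 + 0.971776·0.61·0.2
        = 0.012480 + 0.072758 + 0.291238 + 0.118557 = 0.495033
Keeping only the underwatering-present terms gives 0.409795, so
  P(underwatering | wilting) = 0.409795 / 0.495033 ≈ 0.8278

Pr(underwatering | wilting) ≈ 0.8278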